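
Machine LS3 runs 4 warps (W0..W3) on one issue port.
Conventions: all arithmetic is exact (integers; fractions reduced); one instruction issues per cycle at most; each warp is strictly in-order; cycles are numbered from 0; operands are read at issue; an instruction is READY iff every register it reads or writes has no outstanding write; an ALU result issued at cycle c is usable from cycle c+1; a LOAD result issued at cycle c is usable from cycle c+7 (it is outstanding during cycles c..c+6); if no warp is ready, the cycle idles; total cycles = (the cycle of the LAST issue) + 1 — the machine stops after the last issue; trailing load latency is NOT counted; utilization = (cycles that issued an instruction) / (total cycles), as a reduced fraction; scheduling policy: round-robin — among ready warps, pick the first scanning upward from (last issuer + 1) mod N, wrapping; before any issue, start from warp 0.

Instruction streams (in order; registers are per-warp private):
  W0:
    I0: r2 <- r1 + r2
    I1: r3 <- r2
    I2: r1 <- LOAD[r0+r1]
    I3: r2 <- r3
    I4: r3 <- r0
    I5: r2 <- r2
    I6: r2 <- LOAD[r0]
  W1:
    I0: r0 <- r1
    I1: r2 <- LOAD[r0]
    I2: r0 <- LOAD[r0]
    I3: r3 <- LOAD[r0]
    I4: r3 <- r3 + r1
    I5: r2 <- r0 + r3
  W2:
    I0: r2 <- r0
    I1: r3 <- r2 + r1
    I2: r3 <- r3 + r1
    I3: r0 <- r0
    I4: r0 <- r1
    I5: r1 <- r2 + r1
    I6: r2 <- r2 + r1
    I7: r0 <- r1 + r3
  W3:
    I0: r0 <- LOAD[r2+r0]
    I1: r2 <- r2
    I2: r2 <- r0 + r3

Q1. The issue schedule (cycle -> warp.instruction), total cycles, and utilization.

cycle 0: W0.I0
cycle 1: W1.I0
cycle 2: W2.I0
cycle 3: W3.I0
cycle 4: W0.I1
cycle 5: W1.I1
cycle 6: W2.I1
cycle 7: W3.I1
cycle 8: W0.I2
cycle 9: W1.I2
cycle 10: W2.I2
cycle 11: W3.I2
cycle 12: W0.I3
cycle 13: W2.I3
cycle 14: W0.I4
cycle 15: W2.I4
cycle 16: W0.I5
cycle 17: W1.I3
cycle 18: W2.I5
cycle 19: W0.I6
cycle 20: W2.I6
cycle 21: W2.I7
cycle 22: idle
cycle 23: idle
cycle 24: W1.I4
cycle 25: W1.I5

Answer: 26 cycles, utilization 12/13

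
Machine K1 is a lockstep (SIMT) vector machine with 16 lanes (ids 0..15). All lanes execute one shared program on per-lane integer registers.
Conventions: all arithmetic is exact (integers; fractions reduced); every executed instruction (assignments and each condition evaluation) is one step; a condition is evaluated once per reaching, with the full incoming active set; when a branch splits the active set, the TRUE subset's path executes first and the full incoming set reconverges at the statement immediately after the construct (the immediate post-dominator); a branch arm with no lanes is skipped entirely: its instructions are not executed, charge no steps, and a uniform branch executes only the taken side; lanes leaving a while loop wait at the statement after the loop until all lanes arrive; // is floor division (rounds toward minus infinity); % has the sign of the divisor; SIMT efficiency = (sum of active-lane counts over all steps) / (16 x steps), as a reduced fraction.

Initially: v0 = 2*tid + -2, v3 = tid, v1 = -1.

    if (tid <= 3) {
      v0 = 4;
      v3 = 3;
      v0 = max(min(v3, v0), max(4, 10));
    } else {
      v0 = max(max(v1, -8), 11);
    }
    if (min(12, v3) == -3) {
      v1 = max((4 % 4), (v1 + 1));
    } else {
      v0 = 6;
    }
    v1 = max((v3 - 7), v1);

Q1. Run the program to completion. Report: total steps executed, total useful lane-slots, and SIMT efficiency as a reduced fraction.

Answer: 8 steps, 88 useful, 11/16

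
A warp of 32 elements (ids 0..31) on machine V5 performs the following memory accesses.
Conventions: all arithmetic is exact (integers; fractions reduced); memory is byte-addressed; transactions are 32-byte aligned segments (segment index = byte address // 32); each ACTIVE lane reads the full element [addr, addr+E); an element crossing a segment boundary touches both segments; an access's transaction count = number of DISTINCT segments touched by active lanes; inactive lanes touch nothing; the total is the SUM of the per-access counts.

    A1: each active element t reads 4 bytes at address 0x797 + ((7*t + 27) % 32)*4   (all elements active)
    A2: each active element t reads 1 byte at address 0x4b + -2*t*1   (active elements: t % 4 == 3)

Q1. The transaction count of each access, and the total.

A1: 5 transactions
A2: 3 transactions

Answer: 5,3; total 8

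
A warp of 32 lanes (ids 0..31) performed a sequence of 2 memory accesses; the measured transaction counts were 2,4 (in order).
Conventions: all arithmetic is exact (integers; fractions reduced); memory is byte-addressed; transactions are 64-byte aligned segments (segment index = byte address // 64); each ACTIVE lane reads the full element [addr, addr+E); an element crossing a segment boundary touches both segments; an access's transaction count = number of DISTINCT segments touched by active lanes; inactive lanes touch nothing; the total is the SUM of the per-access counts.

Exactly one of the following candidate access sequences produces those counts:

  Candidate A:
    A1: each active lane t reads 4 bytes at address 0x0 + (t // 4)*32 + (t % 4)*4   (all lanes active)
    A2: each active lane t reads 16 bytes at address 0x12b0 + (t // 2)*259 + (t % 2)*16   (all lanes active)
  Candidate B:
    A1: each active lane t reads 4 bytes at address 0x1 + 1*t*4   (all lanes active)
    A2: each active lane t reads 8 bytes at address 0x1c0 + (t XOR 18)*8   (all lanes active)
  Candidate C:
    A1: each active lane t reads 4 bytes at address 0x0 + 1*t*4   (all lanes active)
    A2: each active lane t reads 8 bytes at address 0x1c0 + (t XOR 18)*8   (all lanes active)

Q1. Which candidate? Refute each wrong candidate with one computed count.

A: A1 gives 4 transactions, not 2
B: A1 gives 3 transactions, not 2
C: all counts match (2,4)

Answer: C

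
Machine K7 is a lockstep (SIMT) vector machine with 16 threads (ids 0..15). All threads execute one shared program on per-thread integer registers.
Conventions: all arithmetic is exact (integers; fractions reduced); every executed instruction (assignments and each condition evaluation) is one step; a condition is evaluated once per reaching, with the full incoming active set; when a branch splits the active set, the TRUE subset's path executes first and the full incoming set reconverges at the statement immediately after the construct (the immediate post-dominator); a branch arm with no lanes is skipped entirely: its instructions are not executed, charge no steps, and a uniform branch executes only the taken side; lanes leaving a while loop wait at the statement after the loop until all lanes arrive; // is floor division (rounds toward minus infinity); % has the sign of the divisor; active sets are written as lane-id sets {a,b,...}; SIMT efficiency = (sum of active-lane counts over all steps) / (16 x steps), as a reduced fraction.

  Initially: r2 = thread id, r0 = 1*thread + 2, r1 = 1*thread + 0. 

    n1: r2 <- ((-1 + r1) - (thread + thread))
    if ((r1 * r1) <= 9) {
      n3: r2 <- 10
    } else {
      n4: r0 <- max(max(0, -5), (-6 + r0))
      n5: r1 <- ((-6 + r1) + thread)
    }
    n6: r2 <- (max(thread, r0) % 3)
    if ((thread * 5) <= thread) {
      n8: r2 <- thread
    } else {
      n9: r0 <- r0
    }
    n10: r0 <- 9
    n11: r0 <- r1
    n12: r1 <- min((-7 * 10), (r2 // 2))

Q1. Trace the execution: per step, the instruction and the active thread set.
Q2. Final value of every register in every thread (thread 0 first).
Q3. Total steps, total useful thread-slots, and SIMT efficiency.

step 0: r2 <- ((-1 + r1) - (thread + thread)) {0,1,2,3,4,5,6,7,8,9,10,11,12,13,14,15}
step 1: eval ((r1 * r1) <= 9)        {0,1,2,3,4,5,6,7,8,9,10,11,12,13,14,15}
step 2: r2 <- 10                     {0,1,2,3}
step 3: r0 <- max(max(0, -5), (-6 + r0)) {4,5,6,7,8,9,10,11,12,13,14,15}
step 4: r1 <- ((-6 + r1) + thread)   {4,5,6,7,8,9,10,11,12,13,14,15}
step 5: r2 <- (max(thread, r0) % 3)  {0,1,2,3,4,5,6,7,8,9,10,11,12,13,14,15}
step 6: eval ((thread * 5) <= thread) {0,1,2,3,4,5,6,7,8,9,10,11,12,13,14,15}
step 7: r2 <- thread                 {0}
step 8: r0 <- r0                     {1,2,3,4,5,6,7,8,9,10,11,12,13,14,15}
step 9: r0 <- 9                      {0,1,2,3,4,5,6,7,8,9,10,11,12,13,14,15}
step 10: r0 <- r1                     {0,1,2,3,4,5,6,7,8,9,10,11,12,13,14,15}
step 11: r1 <- min((-7 * 10), (r2 // 2)) {0,1,2,3,4,5,6,7,8,9,10,11,12,13,14,15}

Answer: 12 steps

r2: 0,0,1,2,1,2,0,1,2,0,1,2,0,1,2,0
r0: 0,1,2,3,2,4,6,8,10,12,14,16,18,20,22,24
r1: -70,-70,-70,-70,-70,-70,-70,-70,-70,-70,-70,-70,-70,-70,-70,-70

steps = 12; useful = 156; efficiency = 156/192 = 13/16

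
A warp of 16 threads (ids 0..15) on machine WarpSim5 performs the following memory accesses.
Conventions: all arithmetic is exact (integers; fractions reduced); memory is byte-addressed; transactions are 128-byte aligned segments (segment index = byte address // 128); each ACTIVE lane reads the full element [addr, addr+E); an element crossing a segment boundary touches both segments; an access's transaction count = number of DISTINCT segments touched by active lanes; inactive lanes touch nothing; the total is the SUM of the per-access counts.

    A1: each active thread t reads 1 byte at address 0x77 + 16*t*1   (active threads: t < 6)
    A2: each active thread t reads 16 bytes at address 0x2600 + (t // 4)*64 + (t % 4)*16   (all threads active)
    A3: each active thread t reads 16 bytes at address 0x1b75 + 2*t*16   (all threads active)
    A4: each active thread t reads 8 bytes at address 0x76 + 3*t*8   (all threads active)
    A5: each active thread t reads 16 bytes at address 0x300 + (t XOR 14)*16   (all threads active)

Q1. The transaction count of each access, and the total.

A1: 2 transactions
A2: 2 transactions
A3: 5 transactions
A4: 4 transactions
A5: 2 transactions

Answer: 2,2,5,4,2; total 15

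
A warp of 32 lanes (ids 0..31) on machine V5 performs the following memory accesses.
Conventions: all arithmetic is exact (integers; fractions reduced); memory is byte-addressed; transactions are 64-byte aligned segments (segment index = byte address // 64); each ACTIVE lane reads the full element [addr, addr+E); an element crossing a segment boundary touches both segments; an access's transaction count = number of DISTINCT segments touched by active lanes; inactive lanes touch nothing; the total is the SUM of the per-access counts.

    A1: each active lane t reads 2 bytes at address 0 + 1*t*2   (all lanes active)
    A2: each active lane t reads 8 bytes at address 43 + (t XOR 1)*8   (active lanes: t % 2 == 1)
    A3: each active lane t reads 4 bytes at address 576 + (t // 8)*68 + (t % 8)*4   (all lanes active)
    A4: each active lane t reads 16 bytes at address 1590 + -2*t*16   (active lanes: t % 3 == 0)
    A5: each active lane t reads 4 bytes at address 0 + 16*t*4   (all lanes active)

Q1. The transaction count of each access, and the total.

A1: 1 transaction
A2: 5 transactions
A3: 4 transactions
A4: 17 transactions
A5: 32 transactions

Answer: 1,5,4,17,32; total 59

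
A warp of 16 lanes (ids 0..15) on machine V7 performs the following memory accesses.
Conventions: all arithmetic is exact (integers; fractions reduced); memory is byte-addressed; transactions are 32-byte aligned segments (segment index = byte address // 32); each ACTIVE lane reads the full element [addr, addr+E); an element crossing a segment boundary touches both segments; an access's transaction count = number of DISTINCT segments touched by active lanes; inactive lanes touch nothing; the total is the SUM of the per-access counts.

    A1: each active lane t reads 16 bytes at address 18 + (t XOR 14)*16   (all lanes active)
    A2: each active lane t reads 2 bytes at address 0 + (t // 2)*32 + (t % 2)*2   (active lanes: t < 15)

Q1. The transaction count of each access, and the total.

A1: 9 transactions
A2: 8 transactions

Answer: 9,8; total 17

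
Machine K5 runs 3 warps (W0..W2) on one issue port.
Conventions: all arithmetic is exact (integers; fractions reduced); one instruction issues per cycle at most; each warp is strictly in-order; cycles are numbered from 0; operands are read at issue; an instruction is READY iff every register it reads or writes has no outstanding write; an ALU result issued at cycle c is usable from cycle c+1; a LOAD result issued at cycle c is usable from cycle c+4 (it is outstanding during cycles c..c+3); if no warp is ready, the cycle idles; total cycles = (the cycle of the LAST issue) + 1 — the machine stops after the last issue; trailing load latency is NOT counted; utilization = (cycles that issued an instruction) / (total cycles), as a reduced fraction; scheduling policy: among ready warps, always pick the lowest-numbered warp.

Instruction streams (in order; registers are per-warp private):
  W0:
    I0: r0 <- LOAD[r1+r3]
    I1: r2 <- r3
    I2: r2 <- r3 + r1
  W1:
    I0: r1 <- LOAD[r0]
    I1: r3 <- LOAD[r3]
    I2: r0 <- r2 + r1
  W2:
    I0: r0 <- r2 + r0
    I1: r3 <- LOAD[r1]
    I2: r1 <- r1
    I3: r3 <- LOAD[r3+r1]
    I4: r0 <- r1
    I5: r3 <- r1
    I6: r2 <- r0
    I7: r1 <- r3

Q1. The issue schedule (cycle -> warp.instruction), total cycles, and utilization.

cycle 0: W0.I0
cycle 1: W0.I1
cycle 2: W0.I2
cycle 3: W1.I0
cycle 4: W1.I1
cycle 5: W2.I0
cycle 6: W2.I1
cycle 7: W1.I2
cycle 8: W2.I2
cycle 9: idle
cycle 10: W2.I3
cycle 11: W2.I4
cycle 12: idle
cycle 13: idle
cycle 14: W2.I5
cycle 15: W2.I6
cycle 16: W2.I7

Answer: 17 cycles, utilization 14/17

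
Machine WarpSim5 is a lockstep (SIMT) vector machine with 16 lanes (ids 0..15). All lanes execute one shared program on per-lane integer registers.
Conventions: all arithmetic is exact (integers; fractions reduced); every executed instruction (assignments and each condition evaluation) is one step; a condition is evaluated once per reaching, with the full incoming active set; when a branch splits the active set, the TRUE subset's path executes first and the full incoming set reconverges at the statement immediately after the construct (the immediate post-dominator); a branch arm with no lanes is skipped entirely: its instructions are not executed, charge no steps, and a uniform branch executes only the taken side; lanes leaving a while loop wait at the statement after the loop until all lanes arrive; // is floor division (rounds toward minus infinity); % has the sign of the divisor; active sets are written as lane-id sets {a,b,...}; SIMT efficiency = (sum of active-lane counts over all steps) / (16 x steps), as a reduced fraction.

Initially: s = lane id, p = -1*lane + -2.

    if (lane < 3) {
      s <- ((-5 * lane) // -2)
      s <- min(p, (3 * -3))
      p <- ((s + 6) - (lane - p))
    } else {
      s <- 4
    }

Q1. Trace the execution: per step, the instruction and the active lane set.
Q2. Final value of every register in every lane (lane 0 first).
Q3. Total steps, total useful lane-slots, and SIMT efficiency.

step 0: eval (lane < 3)              {0,1,2,3,4,5,6,7,8,9,10,11,12,13,14,15}
step 1: s <- ((-5 * lane) // -2)     {0,1,2}
step 2: s <- min(p, (3 * -3))        {0,1,2}
step 3: p <- ((s + 6) - (lane - p))  {0,1,2}
step 4: s <- 4                       {3,4,5,6,7,8,9,10,11,12,13,14,15}

Answer: 5 steps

s: -9,-9,-9,4,4,4,4,4,4,4,4,4,4,4,4,4
p: -5,-7,-9,-5,-6,-7,-8,-9,-10,-11,-12,-13,-14,-15,-16,-17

steps = 5; useful = 38; efficiency = 38/80 = 19/40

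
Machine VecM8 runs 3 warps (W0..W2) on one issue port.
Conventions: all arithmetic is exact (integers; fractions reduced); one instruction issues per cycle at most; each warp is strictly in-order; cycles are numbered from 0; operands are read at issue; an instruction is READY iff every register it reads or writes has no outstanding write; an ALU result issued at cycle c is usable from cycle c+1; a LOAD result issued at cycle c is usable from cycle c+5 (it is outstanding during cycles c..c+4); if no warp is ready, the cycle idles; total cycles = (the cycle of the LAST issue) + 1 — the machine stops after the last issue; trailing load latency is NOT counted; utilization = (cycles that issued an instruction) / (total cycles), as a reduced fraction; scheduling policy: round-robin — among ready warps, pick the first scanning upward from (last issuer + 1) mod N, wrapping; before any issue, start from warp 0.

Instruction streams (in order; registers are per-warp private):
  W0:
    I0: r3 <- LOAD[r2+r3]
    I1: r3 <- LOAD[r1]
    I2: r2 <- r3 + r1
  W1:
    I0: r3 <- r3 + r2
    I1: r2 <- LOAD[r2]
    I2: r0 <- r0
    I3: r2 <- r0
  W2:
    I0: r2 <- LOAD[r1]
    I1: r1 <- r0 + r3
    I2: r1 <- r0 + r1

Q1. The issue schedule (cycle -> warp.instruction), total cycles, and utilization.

cycle 0: W0.I0
cycle 1: W1.I0
cycle 2: W2.I0
cycle 3: W1.I1
cycle 4: W2.I1
cycle 5: W0.I1
cycle 6: W1.I2
cycle 7: W2.I2
cycle 8: W1.I3
cycle 9: idle
cycle 10: W0.I2

Answer: 11 cycles, utilization 10/11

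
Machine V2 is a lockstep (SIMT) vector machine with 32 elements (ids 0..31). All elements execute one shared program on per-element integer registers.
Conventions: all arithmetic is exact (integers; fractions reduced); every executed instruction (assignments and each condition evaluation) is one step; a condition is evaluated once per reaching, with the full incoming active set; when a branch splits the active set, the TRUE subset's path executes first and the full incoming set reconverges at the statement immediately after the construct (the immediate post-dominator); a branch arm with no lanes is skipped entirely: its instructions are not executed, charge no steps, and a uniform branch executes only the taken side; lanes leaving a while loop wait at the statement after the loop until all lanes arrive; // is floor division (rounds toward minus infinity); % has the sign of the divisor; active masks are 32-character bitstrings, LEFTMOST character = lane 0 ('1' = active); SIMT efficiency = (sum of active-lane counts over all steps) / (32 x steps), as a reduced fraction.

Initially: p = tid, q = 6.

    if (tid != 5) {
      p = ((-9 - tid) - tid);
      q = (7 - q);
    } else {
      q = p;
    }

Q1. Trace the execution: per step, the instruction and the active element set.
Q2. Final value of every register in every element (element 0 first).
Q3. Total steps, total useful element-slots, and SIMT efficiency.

step 0: eval (tid != 5)              11111111111111111111111111111111
step 1: p <- ((-9 - tid) - tid)      11111011111111111111111111111111
step 2: q <- (7 - q)                 11111011111111111111111111111111
step 3: q <- p                       00000100000000000000000000000000

Answer: 4 steps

p: -9,-11,-13,-15,-17,5,-21,-23,-25,-27,-29,-31,-33,-35,-37,-39,-41,-43,-45,-47,-49,-51,-53,-55,-57,-59,-61,-63,-65,-67,-69,-71
q: 1,1,1,1,1,5,1,1,1,1,1,1,1,1,1,1,1,1,1,1,1,1,1,1,1,1,1,1,1,1,1,1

steps = 4; useful = 95; efficiency = 95/128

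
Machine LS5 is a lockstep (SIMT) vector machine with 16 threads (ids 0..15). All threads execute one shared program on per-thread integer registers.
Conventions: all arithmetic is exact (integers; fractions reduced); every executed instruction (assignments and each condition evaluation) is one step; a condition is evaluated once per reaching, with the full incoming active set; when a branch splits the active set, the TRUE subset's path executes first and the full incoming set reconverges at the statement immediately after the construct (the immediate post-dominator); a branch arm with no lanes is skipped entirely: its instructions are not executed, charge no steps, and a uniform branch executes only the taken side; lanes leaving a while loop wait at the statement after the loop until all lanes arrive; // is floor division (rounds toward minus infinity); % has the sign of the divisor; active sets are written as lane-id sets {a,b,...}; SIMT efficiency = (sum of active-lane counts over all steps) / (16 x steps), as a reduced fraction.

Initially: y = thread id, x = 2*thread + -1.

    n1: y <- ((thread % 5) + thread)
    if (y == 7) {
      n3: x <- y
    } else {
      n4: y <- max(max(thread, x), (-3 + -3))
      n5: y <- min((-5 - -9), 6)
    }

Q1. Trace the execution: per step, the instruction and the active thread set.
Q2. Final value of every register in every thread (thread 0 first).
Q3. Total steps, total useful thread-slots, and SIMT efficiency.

step 0: y <- ((thread % 5) + thread) {0,1,2,3,4,5,6,7,8,9,10,11,12,13,14,15}
step 1: eval (y == 7)                {0,1,2,3,4,5,6,7,8,9,10,11,12,13,14,15}
step 2: x <- y                       {6}
step 3: y <- max(max(thread, x), (-3 + -3)) {0,1,2,3,4,5,7,8,9,10,11,12,13,14,15}
step 4: y <- min((-5 - -9), 6)       {0,1,2,3,4,5,7,8,9,10,11,12,13,14,15}

Answer: 5 steps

y: 4,4,4,4,4,4,7,4,4,4,4,4,4,4,4,4
x: -1,1,3,5,7,9,7,13,15,17,19,21,23,25,27,29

steps = 5; useful = 63; efficiency = 63/80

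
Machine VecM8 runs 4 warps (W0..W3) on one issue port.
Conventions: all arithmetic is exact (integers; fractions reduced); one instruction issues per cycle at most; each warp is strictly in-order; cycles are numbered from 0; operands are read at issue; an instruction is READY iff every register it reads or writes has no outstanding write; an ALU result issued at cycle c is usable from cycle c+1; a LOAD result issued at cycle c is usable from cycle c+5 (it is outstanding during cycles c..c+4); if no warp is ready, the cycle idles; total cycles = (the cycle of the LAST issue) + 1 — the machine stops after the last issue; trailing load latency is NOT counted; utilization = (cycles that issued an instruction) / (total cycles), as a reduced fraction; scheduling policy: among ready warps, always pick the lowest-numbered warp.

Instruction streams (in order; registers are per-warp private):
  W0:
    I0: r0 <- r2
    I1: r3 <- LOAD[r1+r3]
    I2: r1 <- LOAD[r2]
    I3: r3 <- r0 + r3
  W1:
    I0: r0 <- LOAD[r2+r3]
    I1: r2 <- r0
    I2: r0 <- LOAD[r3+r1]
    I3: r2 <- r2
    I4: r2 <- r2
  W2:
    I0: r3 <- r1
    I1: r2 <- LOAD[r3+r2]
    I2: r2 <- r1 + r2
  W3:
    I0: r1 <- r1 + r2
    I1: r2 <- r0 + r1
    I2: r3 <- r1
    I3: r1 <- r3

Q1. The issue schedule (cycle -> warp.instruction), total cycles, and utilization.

cycle 0: W0.I0
cycle 1: W0.I1
cycle 2: W0.I2
cycle 3: W1.I0
cycle 4: W2.I0
cycle 5: W2.I1
cycle 6: W0.I3
cycle 7: W3.I0
cycle 8: W1.I1
cycle 9: W1.I2
cycle 10: W1.I3
cycle 11: W1.I4
cycle 12: W2.I2
cycle 13: W3.I1
cycle 14: W3.I2
cycle 15: W3.I3

Answer: 16 cycles, utilization 1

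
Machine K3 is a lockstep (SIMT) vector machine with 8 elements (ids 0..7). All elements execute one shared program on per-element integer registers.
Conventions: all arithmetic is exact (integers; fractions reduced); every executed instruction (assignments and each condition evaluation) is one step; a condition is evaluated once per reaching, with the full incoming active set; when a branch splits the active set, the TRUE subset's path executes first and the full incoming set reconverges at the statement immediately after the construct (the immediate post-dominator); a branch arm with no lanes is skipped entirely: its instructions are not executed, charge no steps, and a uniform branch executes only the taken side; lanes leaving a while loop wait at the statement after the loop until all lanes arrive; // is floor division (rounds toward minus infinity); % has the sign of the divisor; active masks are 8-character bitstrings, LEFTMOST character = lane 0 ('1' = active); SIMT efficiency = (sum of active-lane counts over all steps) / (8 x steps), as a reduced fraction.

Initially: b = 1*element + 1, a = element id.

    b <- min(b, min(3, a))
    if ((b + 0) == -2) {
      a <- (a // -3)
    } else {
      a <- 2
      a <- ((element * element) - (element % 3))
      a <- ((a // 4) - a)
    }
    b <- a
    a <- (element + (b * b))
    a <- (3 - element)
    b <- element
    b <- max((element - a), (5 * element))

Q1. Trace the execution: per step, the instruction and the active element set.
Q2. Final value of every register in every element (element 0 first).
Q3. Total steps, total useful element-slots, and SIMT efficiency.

step 0: b <- min(b, min(3, a))       11111111
step 1: eval ((b + 0) == -2)         11111111
step 2: a <- 2                       11111111
step 3: a <- ((element * element) - (element % 3)) 11111111
step 4: a <- ((a // 4) - a)          11111111
step 5: b <- a                       11111111
step 6: a <- (element + (b * b))     11111111
step 7: a <- (3 - element)           11111111
step 8: b <- element                 11111111
step 9: b <- max((element - a), (5 * element)) 11111111

Answer: 10 steps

b: 0,5,10,15,20,25,30,35
a: 3,2,1,0,-1,-2,-3,-4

steps = 10; useful = 80; efficiency = 80/80 = 1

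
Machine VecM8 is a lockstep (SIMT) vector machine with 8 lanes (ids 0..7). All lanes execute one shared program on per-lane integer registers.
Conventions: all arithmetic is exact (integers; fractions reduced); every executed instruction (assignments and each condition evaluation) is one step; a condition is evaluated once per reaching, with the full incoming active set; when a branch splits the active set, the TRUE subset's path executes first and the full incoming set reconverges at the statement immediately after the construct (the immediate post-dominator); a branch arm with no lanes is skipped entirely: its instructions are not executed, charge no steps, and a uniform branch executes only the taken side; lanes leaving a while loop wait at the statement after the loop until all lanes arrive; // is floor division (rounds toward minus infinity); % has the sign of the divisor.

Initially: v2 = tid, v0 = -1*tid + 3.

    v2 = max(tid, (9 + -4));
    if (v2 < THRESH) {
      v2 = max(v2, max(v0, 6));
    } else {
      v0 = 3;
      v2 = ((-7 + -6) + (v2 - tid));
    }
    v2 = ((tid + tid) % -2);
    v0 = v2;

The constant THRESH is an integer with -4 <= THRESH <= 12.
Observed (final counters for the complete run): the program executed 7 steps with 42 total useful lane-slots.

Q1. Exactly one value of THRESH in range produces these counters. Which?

Answer: THRESH = 6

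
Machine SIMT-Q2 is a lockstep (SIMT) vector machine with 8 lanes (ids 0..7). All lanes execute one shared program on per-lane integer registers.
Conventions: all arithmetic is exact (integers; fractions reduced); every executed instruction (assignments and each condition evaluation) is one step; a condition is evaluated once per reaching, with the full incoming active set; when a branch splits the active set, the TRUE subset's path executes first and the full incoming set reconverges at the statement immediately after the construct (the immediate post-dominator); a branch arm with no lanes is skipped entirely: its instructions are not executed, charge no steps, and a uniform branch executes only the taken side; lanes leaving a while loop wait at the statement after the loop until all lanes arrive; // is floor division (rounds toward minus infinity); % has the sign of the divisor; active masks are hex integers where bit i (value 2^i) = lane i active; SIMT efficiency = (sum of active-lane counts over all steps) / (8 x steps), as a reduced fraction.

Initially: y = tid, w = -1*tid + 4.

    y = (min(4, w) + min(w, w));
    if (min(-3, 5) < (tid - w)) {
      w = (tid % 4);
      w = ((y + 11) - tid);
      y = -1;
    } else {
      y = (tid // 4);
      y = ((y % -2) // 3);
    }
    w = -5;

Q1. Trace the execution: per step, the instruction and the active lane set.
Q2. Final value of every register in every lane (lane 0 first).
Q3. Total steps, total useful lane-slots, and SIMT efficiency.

step 0: y <- (min(4, w) + min(w, w)) 0xff
step 1: eval (min(-3, 5) < (tid - w)) 0xff
step 2: w <- (tid % 4)               0xfe
step 3: w <- ((y + 11) - tid)        0xfe
step 4: y <- -1                      0xfe
step 5: y <- (tid // 4)              0x01
step 6: y <- ((y % -2) // 3)         0x01
step 7: w <- -5                      0xff

Answer: 8 steps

y: 0,-1,-1,-1,-1,-1,-1,-1
w: -5,-5,-5,-5,-5,-5,-5,-5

steps = 8; useful = 47; efficiency = 47/64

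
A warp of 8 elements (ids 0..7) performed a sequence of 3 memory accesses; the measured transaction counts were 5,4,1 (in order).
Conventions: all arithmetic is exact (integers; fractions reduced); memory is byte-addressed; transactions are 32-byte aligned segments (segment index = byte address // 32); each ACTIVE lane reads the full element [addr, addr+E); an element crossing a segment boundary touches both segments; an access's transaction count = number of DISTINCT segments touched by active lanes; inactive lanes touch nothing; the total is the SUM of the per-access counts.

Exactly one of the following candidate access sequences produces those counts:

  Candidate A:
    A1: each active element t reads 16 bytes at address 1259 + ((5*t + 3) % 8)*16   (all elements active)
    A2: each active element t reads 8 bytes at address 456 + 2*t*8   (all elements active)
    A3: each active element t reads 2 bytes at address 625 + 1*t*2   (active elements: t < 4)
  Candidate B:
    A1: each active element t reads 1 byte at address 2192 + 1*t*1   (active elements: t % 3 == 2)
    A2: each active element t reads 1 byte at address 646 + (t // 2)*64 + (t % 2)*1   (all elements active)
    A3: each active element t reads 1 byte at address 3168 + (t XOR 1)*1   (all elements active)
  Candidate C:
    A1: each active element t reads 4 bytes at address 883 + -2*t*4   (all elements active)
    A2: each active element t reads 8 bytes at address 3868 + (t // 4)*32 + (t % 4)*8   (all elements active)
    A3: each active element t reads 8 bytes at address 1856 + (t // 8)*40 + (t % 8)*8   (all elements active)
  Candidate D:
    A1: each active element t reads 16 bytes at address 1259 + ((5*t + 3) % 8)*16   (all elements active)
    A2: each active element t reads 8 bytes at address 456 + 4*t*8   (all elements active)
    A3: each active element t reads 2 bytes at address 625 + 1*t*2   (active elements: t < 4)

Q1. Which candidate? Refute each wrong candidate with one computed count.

B: A1 gives 1 transaction, not 5
C: A1 gives 3 transactions, not 5
D: A2 gives 8 transactions, not 4
A: all counts match (5,4,1)

Answer: A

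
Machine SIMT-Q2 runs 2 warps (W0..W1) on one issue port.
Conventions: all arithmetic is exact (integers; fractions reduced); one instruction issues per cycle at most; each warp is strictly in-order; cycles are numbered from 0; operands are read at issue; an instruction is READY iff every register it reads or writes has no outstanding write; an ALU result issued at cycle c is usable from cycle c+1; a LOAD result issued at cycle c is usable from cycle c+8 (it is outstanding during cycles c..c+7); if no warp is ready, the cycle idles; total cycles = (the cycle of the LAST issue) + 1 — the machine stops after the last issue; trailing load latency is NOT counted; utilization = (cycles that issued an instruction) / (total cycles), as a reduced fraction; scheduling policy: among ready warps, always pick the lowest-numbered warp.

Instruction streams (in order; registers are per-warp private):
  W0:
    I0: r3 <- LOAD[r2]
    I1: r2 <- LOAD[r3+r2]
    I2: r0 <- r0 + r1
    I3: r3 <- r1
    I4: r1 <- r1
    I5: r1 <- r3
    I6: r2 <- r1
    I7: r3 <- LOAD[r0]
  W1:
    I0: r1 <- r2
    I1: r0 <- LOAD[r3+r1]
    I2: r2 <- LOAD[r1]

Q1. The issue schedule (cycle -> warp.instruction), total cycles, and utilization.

cycle 0: W0.I0
cycle 1: W1.I0
cycle 2: W1.I1
cycle 3: W1.I2
cycle 4: idle
cycle 5: idle
cycle 6: idle
cycle 7: idle
cycle 8: W0.I1
cycle 9: W0.I2
cycle 10: W0.I3
cycle 11: W0.I4
cycle 12: W0.I5
cycle 13: idle
cycle 14: idle
cycle 15: idle
cycle 16: W0.I6
cycle 17: W0.I7

Answer: 18 cycles, utilization 11/18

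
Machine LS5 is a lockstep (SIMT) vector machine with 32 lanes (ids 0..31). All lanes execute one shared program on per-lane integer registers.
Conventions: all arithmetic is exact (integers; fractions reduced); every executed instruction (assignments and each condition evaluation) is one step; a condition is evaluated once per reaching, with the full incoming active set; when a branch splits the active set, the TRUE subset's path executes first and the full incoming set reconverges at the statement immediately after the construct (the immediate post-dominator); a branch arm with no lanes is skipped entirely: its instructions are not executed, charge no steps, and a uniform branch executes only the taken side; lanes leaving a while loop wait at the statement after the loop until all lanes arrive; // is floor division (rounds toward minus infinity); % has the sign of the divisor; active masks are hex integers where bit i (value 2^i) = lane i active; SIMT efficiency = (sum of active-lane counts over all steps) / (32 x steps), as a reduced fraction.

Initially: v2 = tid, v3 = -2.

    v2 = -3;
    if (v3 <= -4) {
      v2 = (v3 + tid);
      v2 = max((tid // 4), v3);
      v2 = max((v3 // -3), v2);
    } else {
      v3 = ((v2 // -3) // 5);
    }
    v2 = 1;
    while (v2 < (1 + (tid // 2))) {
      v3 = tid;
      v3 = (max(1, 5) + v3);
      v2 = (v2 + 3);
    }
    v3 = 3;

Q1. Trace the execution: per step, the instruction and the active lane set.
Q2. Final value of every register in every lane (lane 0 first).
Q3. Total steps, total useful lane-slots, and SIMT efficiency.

step 0: v2 <- -3                     0xffffffff
step 1: eval (v3 <= -4)              0xffffffff
step 2: v3 <- ((v2 // -3) // 5)      0xffffffff
step 3: v2 <- 1                      0xffffffff
step 4: eval (v2 < (1 + (tid // 2))) 0xffffffff
step 5: v3 <- tid                    0xfffffffc
step 6: v3 <- (max(1, 5) + v3)       0xfffffffc
step 7: v2 <- (v2 + 3)               0xfffffffc
step 8: eval (v2 < (1 + (tid // 2))) 0xfffffffc
step 9: v3 <- tid                    0xffffff00
step 10: v3 <- (max(1, 5) + v3)       0xffffff00
step 11: v2 <- (v2 + 3)               0xffffff00
step 12: eval (v2 < (1 + (tid // 2))) 0xffffff00
step 13: v3 <- tid                    0xffffc000
step 14: v3 <- (max(1, 5) + v3)       0xffffc000
step 15: v2 <- (v2 + 3)               0xffffc000
step 16: eval (v2 < (1 + (tid // 2))) 0xffffc000
step 17: v3 <- tid                    0xfff00000
step 18: v3 <- (max(1, 5) + v3)       0xfff00000
step 19: v2 <- (v2 + 3)               0xfff00000
step 20: eval (v2 < (1 + (tid // 2))) 0xfff00000
step 21: v3 <- tid                    0xfc000000
step 22: v3 <- (max(1, 5) + v3)       0xfc000000
step 23: v2 <- (v2 + 3)               0xfc000000
step 24: eval (v2 < (1 + (tid // 2))) 0xfc000000
step 25: v3 <- 3                      0xffffffff

Answer: 26 steps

v2: 1,1,4,4,4,4,4,4,7,7,7,7,7,7,10,10,10,10,10,10,13,13,13,13,13,13,16,16,16,16,16,16
v3: 3,3,3,3,3,3,3,3,3,3,3,3,3,3,3,3,3,3,3,3,3,3,3,3,3,3,3,3,3,3,3,3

steps = 26; useful = 552; efficiency = 552/832 = 69/104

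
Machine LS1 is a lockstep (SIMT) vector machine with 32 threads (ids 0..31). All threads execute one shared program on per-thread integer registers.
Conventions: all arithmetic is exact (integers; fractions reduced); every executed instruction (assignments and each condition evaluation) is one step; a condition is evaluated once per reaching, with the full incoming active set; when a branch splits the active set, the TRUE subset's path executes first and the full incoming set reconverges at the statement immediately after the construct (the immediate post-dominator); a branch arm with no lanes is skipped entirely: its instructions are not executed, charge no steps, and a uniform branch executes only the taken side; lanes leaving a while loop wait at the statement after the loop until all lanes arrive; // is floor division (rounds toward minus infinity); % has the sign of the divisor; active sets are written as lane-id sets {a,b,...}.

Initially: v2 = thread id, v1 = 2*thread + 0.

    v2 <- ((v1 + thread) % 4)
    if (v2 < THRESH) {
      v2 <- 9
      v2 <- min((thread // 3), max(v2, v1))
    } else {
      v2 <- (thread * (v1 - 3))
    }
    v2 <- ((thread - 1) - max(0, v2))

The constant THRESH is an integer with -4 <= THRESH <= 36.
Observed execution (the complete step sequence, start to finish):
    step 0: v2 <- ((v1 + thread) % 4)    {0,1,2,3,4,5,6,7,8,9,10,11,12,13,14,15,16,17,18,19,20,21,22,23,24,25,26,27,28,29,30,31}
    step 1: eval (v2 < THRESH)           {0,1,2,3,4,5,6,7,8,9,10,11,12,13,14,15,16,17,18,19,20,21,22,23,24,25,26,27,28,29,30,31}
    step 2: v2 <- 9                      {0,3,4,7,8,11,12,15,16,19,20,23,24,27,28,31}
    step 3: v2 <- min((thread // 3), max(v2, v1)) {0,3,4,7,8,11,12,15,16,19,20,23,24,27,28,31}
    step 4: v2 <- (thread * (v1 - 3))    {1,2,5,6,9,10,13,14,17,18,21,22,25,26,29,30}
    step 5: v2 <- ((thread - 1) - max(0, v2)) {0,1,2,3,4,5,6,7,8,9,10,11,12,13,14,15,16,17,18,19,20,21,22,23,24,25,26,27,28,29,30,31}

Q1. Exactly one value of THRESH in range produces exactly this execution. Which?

Answer: THRESH = 2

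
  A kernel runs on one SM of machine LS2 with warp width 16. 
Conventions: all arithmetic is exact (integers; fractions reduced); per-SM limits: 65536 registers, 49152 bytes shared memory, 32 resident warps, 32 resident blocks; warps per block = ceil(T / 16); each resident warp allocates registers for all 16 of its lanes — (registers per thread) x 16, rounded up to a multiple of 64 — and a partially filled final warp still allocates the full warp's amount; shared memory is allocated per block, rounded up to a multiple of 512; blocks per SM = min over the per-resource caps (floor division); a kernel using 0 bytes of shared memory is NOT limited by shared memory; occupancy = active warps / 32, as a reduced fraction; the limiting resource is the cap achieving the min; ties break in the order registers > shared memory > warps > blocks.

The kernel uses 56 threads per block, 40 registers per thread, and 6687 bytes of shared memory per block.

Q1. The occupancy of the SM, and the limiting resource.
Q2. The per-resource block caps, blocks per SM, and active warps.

Answer: occupancy 3/4, limited by shared memory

registers: 25 blocks
shared memory: 6 blocks
warps: 8 blocks
blocks: 32 blocks

Answer: 6 blocks, 24 active warps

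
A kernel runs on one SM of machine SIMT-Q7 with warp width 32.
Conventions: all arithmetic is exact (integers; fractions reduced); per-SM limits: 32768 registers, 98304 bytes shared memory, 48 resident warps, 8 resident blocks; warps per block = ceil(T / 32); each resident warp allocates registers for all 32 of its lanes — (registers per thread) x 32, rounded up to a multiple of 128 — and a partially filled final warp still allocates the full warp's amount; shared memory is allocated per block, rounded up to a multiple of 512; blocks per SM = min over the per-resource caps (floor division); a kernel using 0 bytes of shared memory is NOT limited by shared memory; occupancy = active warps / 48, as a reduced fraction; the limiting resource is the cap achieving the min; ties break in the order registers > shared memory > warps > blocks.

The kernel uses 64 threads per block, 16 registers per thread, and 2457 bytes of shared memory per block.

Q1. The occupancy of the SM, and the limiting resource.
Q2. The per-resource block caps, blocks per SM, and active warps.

Answer: occupancy 1/3, limited by blocks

registers: 32 blocks
shared memory: 38 blocks
warps: 24 blocks
blocks: 8 blocks

Answer: 8 blocks, 16 active warps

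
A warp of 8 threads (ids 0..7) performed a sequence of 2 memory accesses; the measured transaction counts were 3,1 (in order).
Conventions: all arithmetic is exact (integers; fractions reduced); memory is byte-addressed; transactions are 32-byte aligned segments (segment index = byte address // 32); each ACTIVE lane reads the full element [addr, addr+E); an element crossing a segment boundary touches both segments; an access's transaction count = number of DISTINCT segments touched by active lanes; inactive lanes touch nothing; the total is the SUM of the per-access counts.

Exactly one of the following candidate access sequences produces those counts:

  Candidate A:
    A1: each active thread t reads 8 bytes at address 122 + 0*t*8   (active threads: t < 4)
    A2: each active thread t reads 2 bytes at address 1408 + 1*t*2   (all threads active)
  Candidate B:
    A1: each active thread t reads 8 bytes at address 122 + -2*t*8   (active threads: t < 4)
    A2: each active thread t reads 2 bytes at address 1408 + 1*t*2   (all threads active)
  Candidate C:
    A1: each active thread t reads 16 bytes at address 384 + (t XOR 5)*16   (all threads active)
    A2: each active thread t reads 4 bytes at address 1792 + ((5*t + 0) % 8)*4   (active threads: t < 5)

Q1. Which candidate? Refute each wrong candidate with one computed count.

A: A1 gives 2 transactions, not 3
C: A1 gives 4 transactions, not 3
B: all counts match (3,1)

Answer: B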